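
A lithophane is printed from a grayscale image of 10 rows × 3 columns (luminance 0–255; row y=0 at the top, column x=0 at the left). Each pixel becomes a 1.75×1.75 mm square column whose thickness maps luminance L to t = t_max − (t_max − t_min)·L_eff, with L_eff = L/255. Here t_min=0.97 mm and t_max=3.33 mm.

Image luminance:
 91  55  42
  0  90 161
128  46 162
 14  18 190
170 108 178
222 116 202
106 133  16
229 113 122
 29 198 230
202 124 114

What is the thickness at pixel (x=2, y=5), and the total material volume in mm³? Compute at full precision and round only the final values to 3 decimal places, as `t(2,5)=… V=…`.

span = t_max - t_min = 3.33 - 0.97 = 2.360
L(2,5) = 202, L_eff = 202/255 = 0.792157
t(2,5) = 3.33 - 2.360·0.792157 = 1.461
Σt over all 10·3 pixels = 282621/4250 ≈ 66.4990588
V = pitch²·Σt = 1.75²·282621/4250 = 203.653

t(2,5)=1.461 V=203.653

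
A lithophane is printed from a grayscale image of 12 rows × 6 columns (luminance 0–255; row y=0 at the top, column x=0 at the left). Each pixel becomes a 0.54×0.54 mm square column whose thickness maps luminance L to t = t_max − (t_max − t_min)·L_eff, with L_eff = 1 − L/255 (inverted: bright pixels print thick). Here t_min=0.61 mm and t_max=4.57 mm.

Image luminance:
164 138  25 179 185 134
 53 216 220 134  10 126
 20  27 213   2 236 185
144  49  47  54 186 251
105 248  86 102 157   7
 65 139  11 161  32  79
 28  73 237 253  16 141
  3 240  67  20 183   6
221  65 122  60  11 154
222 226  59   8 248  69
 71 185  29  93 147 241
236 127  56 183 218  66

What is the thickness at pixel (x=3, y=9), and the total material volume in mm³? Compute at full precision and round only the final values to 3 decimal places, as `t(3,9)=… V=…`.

t(3,9)=0.734 V=51.633

span = t_max - t_min = 4.57 - 0.61 = 3.960
L(3,9) = 8, L_eff = 1 - 8/255 = 0.968627 (inverted)
t(3,9) = 4.57 - 3.960·0.968627 = 0.734
Σt over all 12·6 pixels = 376272/2125 ≈ 177.0691765
V = pitch²·Σt = 0.54²·376272/2125 = 51.633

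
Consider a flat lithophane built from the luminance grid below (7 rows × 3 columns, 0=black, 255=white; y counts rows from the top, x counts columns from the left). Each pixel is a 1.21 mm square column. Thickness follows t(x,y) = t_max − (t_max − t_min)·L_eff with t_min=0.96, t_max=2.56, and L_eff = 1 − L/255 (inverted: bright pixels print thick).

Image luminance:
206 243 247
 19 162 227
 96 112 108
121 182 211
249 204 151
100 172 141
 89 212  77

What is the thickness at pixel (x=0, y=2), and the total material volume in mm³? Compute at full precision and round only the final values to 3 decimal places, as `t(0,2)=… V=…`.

span = t_max - t_min = 2.56 - 0.96 = 1.600
L(0,2) = 96, L_eff = 1 - 96/255 = 0.623529 (inverted)
t(0,2) = 2.56 - 1.600·0.623529 = 1.562
Σt over all 7·3 pixels = 52336/1275 ≈ 41.0478431
V = pitch²·Σt = 1.21²·52336/1275 = 60.098

t(0,2)=1.562 V=60.098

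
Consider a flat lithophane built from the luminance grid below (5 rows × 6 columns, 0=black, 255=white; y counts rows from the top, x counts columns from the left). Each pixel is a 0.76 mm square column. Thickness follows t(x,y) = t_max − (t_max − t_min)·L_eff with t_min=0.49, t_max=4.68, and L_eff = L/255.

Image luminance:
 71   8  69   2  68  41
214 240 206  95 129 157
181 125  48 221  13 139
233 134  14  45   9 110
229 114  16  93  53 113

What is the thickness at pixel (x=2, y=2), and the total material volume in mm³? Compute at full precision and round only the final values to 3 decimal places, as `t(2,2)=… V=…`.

t(2,2)=3.891 V=50.820

span = t_max - t_min = 4.68 - 0.49 = 4.190
L(2,2) = 48, L_eff = 48/255 = 0.188235
t(2,2) = 4.68 - 4.190·0.188235 = 3.891
Σt over all 5·6 pixels = 224359/2550 ≈ 87.9839216
V = pitch²·Σt = 0.76²·224359/2550 = 50.820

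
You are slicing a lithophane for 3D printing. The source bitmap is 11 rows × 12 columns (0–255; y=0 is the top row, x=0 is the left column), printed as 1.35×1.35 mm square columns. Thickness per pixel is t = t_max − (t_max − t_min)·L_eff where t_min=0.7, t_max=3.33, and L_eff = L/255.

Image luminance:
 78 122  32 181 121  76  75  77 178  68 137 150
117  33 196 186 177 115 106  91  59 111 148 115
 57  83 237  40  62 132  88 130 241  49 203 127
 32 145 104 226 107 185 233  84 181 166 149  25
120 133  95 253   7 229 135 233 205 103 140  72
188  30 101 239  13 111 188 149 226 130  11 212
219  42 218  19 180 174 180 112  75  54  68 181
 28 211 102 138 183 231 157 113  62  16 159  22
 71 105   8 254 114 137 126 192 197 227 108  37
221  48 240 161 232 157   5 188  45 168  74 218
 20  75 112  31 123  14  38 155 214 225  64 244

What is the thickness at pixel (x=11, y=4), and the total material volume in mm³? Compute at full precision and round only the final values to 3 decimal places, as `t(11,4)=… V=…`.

span = t_max - t_min = 3.33 - 0.7 = 2.630
L(11,4) = 72, L_eff = 72/255 = 0.282353
t(11,4) = 3.33 - 2.630·0.282353 = 2.587
Σt over all 11·12 pixels = 680353/2550 ≈ 266.8050980
V = pitch²·Σt = 1.35²·680353/2550 = 486.252

t(11,4)=2.587 V=486.252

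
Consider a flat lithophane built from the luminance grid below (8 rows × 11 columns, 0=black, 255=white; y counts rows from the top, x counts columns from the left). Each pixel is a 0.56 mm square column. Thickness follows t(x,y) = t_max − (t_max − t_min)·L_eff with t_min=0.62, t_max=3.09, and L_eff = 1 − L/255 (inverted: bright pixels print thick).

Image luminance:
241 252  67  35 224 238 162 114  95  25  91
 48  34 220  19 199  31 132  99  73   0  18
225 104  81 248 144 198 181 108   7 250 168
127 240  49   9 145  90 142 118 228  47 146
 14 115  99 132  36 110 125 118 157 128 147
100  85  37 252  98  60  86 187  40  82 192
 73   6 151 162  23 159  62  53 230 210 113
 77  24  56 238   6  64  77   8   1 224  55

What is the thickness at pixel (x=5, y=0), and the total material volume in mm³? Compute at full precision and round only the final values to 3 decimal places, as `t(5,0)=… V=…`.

span = t_max - t_min = 3.09 - 0.62 = 2.470
L(5,0) = 238, L_eff = 1 - 238/255 = 0.066667 (inverted)
t(5,0) = 3.09 - 2.470·0.066667 = 2.925
Σt over all 8·11 pixels = 961862/6375 ≈ 150.8803137
V = pitch²·Σt = 0.56²·961862/6375 = 47.316

t(5,0)=2.925 V=47.316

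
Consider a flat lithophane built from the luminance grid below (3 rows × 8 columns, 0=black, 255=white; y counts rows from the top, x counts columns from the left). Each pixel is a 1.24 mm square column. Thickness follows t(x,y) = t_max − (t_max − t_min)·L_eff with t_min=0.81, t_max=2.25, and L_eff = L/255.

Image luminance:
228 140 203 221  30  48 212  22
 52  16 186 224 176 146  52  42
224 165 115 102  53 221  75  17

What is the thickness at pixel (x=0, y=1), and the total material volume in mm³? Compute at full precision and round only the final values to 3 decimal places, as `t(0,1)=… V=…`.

span = t_max - t_min = 2.25 - 0.81 = 1.440
L(0,1) = 52, L_eff = 52/255 = 0.203922
t(0,1) = 2.25 - 1.440·0.203922 = 1.956
Σt over all 3·8 pixels = 15822/425 ≈ 37.2282353
V = pitch²·Σt = 1.24²·15822/425 = 57.242

t(0,1)=1.956 V=57.242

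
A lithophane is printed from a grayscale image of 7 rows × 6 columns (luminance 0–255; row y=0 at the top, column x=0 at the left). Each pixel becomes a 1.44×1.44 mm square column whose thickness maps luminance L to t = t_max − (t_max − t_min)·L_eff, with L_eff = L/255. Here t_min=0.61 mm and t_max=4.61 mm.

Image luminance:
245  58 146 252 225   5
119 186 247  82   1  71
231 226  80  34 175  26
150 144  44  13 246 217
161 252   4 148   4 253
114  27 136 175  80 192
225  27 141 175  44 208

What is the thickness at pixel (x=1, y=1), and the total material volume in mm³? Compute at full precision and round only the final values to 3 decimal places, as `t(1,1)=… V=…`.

span = t_max - t_min = 4.61 - 0.61 = 4.000
L(1,1) = 186, L_eff = 186/255 = 0.729412
t(1,1) = 4.61 - 4.000·0.729412 = 1.692
Σt over all 7·6 pixels = 90057/850 ≈ 105.9494118
V = pitch²·Σt = 1.44²·90057/850 = 219.697

t(1,1)=1.692 V=219.697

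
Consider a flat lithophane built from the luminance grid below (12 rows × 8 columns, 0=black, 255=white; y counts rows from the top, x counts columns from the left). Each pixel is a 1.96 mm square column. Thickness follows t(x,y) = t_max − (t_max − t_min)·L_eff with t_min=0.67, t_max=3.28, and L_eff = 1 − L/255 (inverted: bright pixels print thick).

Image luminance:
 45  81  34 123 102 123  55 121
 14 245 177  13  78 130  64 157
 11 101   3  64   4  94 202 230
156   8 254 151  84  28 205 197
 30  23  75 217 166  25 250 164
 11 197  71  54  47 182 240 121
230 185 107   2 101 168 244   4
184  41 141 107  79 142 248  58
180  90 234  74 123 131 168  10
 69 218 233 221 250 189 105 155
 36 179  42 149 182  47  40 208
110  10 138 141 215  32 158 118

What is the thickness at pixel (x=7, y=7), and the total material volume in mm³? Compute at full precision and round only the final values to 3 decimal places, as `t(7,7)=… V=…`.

span = t_max - t_min = 3.28 - 0.67 = 2.610
L(7,7) = 58, L_eff = 1 - 58/255 = 0.772549 (inverted)
t(7,7) = 3.28 - 2.610·0.772549 = 1.264
Σt over all 12·8 pixels = 1549221/8500 ≈ 182.2612941
V = pitch²·Σt = 1.96²·1549221/8500 = 700.175

t(7,7)=1.264 V=700.175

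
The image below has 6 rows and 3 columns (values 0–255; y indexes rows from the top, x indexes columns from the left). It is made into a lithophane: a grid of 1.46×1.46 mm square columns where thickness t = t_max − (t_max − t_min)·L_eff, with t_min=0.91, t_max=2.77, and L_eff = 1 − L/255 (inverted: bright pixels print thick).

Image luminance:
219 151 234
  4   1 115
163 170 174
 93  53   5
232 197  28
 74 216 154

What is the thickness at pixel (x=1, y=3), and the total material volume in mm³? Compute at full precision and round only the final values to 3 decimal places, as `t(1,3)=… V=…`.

span = t_max - t_min = 2.77 - 0.91 = 1.860
L(1,3) = 53, L_eff = 1 - 53/255 = 0.792157 (inverted)
t(1,3) = 2.77 - 1.860·0.792157 = 1.297
Σt over all 6·3 pixels = 70194/2125 ≈ 33.0324706
V = pitch²·Σt = 1.46²·70194/2125 = 70.412

t(1,3)=1.297 V=70.412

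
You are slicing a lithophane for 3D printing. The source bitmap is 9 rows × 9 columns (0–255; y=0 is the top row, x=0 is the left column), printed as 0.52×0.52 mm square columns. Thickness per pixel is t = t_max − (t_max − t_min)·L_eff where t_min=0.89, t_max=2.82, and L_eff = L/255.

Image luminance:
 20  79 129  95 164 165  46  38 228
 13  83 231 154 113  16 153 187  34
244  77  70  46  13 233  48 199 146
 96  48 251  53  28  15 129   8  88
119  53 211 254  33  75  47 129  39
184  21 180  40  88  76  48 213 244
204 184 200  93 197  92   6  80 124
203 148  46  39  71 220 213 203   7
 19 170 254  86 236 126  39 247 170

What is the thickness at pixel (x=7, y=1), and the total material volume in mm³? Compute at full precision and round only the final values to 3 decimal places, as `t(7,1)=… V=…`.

span = t_max - t_min = 2.82 - 0.89 = 1.930
L(7,1) = 187, L_eff = 187/255 = 0.733333
t(7,1) = 2.82 - 1.930·0.733333 = 1.405
Σt over all 9·9 pixels = 1332269/8500 ≈ 156.7375294
V = pitch²·Σt = 0.52²·1332269/8500 = 42.382

t(7,1)=1.405 V=42.382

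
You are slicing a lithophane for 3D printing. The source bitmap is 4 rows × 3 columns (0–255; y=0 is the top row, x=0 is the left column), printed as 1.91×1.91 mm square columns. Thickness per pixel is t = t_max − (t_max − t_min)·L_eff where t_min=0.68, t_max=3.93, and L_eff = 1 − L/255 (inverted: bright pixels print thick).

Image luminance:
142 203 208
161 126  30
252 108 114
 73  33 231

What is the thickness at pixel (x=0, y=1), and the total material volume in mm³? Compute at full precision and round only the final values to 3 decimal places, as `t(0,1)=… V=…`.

span = t_max - t_min = 3.93 - 0.68 = 3.250
L(0,1) = 161, L_eff = 1 - 161/255 = 0.368627 (inverted)
t(0,1) = 3.93 - 3.250·0.368627 = 2.732
Σt over all 4·3 pixels = 150881/5100 ≈ 29.5845098
V = pitch²·Σt = 1.91²·150881/5100 = 107.927

t(0,1)=2.732 V=107.927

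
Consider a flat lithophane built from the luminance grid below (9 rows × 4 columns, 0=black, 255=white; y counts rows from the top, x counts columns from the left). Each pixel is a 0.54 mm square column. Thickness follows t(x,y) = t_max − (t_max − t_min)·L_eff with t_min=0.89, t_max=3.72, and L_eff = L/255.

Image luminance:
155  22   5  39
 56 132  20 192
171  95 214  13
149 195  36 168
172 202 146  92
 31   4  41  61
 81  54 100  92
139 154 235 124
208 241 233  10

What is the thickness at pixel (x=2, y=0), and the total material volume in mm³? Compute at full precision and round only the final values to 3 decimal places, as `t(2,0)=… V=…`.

span = t_max - t_min = 3.72 - 0.89 = 2.830
L(2,0) = 5, L_eff = 5/255 = 0.019608
t(2,0) = 3.72 - 2.830·0.019608 = 3.665
Σt over all 9·4 pixels = 1129877/12750 ≈ 88.6178039
V = pitch²·Σt = 0.54²·1129877/12750 = 25.841

t(2,0)=3.665 V=25.841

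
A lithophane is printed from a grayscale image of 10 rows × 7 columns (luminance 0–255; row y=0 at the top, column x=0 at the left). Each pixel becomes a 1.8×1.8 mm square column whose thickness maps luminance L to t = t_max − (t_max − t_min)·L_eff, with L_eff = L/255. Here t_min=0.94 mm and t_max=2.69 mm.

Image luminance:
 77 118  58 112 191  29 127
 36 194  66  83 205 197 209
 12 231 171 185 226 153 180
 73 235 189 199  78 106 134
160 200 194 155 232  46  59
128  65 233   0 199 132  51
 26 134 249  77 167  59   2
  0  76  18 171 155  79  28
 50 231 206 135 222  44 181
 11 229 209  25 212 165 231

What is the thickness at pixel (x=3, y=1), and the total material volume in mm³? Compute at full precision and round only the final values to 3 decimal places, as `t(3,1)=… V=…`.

span = t_max - t_min = 2.69 - 0.94 = 1.750
L(3,1) = 83, L_eff = 83/255 = 0.325490
t(3,1) = 2.69 - 1.750·0.325490 = 2.120
Σt over all 10·7 pixels = 21371/170 ≈ 125.7117647
V = pitch²·Σt = 1.8²·21371/170 = 407.306

t(3,1)=2.120 V=407.306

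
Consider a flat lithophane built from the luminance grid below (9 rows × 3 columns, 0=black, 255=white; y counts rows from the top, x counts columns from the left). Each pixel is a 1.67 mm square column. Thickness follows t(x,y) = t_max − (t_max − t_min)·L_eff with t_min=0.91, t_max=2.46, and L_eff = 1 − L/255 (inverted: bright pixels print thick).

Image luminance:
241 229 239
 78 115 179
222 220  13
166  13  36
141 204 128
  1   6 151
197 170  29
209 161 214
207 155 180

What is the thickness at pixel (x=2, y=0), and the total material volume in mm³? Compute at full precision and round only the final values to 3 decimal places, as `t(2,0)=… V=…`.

span = t_max - t_min = 2.46 - 0.91 = 1.550
L(2,0) = 239, L_eff = 1 - 239/255 = 0.062745 (inverted)
t(2,0) = 2.46 - 1.550·0.062745 = 2.363
Σt over all 9·3 pixels = 246331/5100 ≈ 48.3001961
V = pitch²·Σt = 1.67²·246331/5100 = 134.704

t(2,0)=2.363 V=134.704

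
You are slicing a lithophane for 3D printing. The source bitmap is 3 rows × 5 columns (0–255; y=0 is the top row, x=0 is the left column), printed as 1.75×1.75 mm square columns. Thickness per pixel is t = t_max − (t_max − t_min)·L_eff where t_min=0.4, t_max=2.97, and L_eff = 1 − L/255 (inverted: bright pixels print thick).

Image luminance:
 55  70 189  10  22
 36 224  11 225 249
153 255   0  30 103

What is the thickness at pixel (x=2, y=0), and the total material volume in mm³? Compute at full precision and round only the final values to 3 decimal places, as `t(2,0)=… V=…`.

t(2,0)=2.305 V=68.747

span = t_max - t_min = 2.97 - 0.4 = 2.570
L(2,0) = 189, L_eff = 1 - 189/255 = 0.258824 (inverted)
t(2,0) = 2.97 - 2.570·0.258824 = 2.305
Σt over all 3·5 pixels = 22.448
V = pitch²·Σt = 1.75²·22.448 = 68.747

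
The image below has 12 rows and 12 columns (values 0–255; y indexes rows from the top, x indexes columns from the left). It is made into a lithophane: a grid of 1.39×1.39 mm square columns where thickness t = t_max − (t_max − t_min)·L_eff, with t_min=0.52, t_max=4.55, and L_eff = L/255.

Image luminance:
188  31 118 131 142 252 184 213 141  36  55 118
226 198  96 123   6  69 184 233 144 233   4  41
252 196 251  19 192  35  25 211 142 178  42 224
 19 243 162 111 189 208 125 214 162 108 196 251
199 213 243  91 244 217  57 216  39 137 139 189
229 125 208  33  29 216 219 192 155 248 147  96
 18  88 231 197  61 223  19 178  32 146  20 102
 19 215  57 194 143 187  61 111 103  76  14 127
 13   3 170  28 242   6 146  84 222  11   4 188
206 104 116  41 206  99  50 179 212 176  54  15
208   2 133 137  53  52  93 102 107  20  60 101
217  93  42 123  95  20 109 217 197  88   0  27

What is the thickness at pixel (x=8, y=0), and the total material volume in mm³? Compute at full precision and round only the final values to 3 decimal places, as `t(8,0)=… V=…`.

span = t_max - t_min = 4.55 - 0.52 = 4.030
L(8,0) = 141, L_eff = 141/255 = 0.552941
t(8,0) = 4.55 - 4.030·0.552941 = 2.322
Σt over all 12·12 pixels = 1866943/5100 ≈ 366.0672549
V = pitch²·Σt = 1.39²·1866943/5100 = 707.279

t(8,0)=2.322 V=707.279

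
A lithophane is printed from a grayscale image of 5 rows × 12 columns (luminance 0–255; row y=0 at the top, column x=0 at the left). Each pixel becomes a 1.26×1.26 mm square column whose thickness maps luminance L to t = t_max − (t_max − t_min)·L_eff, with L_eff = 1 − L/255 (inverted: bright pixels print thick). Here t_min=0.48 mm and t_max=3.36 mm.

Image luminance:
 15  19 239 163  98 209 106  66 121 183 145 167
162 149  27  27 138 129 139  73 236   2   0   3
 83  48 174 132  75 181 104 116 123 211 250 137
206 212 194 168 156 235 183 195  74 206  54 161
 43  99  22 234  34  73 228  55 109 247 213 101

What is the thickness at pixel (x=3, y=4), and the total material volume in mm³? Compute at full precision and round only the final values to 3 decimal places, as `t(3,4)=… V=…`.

t(3,4)=3.123 V=184.720

span = t_max - t_min = 3.36 - 0.48 = 2.880
L(3,4) = 234, L_eff = 1 - 234/255 = 0.082353 (inverted)
t(3,4) = 3.36 - 2.880·0.082353 = 3.123
Σt over all 5·12 pixels = 116.352
V = pitch²·Σt = 1.26²·116.352 = 184.720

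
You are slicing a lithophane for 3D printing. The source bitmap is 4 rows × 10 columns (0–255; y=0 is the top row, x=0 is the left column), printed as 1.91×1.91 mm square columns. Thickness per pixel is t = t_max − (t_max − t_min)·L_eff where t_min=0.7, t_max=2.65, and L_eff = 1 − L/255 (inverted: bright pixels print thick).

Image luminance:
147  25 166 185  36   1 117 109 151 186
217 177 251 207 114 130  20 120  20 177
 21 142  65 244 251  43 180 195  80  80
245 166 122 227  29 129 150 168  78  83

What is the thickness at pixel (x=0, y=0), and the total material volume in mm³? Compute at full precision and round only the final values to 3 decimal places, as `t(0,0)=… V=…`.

t(0,0)=1.824 V=248.719

span = t_max - t_min = 2.65 - 0.7 = 1.950
L(0,0) = 147, L_eff = 1 - 147/255 = 0.423529 (inverted)
t(0,0) = 2.65 - 1.950·0.423529 = 1.824
Σt over all 4·10 pixels = 57951/850 ≈ 68.1776471
V = pitch²·Σt = 1.91²·57951/850 = 248.719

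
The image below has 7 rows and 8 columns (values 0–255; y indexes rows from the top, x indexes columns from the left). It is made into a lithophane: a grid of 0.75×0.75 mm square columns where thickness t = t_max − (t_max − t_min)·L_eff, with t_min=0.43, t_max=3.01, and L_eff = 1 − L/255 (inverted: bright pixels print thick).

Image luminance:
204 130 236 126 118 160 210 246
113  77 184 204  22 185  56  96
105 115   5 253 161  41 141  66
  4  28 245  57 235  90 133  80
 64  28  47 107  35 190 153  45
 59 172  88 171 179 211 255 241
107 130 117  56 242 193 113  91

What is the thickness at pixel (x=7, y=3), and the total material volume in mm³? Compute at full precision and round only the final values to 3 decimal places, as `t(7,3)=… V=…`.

span = t_max - t_min = 3.01 - 0.43 = 2.580
L(7,3) = 80, L_eff = 1 - 80/255 = 0.686275 (inverted)
t(7,3) = 3.01 - 2.580·0.686275 = 1.239
Σt over all 7·8 pixels = 8256/85 ≈ 97.1294118
V = pitch²·Σt = 0.75²·8256/85 = 54.635

t(7,3)=1.239 V=54.635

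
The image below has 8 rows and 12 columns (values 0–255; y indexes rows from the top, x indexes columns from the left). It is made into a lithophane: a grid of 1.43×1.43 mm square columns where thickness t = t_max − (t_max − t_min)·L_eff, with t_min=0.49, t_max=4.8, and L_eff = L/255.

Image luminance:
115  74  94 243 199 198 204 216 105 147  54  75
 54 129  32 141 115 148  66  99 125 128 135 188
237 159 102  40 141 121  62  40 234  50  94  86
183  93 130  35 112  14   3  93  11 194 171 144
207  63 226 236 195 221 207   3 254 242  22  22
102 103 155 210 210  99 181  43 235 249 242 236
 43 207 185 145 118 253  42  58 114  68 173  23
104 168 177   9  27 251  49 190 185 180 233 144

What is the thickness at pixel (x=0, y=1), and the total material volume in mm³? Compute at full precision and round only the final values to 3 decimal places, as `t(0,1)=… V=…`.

span = t_max - t_min = 4.8 - 0.49 = 4.310
L(0,1) = 54, L_eff = 54/255 = 0.211765
t(0,1) = 4.8 - 4.310·0.211765 = 3.887
Σt over all 8·12 pixels = 3129299/12750 ≈ 245.4352157
V = pitch²·Σt = 1.43²·3129299/12750 = 501.890

t(0,1)=3.887 V=501.890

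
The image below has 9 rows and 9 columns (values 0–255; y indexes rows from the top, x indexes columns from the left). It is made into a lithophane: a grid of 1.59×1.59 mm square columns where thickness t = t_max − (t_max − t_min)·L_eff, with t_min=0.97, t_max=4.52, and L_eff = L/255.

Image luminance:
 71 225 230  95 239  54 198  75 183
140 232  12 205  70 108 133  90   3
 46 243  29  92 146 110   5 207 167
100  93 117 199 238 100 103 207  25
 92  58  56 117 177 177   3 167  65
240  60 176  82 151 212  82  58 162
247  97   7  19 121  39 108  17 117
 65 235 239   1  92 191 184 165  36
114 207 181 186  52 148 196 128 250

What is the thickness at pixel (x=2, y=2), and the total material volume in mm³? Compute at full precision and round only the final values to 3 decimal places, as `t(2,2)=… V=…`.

span = t_max - t_min = 4.52 - 0.97 = 3.550
L(2,2) = 29, L_eff = 29/255 = 0.113725
t(2,2) = 4.52 - 3.550·0.113725 = 4.116
Σt over all 9·9 pixels = 76357/340 ≈ 224.5794118
V = pitch²·Σt = 1.59²·76357/340 = 567.759

t(2,2)=4.116 V=567.759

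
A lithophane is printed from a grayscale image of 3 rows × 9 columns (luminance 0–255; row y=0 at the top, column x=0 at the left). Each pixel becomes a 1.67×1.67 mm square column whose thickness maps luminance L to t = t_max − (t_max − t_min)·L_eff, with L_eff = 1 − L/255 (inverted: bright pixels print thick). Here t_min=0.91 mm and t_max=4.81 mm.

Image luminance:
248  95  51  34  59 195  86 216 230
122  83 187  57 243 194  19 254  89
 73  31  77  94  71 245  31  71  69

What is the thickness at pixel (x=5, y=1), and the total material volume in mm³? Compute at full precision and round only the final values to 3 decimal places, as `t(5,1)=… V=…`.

t(5,1)=3.877 V=206.039

span = t_max - t_min = 4.81 - 0.91 = 3.900
L(5,1) = 194, L_eff = 1 - 194/255 = 0.239216 (inverted)
t(5,1) = 4.81 - 3.900·0.239216 = 3.877
Σt over all 3·9 pixels = 125593/1700 ≈ 73.8782353
V = pitch²·Σt = 1.67²·125593/1700 = 206.039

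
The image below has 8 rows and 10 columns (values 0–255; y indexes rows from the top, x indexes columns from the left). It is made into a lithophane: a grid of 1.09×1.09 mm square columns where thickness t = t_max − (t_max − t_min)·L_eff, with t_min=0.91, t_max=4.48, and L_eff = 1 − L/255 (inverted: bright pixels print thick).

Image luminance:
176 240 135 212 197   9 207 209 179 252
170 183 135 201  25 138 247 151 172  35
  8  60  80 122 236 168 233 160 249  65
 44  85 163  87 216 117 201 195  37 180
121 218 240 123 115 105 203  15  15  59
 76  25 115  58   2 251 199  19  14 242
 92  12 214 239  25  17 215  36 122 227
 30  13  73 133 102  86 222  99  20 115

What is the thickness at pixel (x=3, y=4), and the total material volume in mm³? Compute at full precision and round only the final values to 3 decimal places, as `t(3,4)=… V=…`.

span = t_max - t_min = 4.48 - 0.91 = 3.570
L(3,4) = 123, L_eff = 1 - 123/255 = 0.517647 (inverted)
t(3,4) = 4.48 - 3.570·0.517647 = 2.632
Σt over all 8·10 pixels = 216.804
V = pitch²·Σt = 1.09²·216.804 = 257.585

t(3,4)=2.632 V=257.585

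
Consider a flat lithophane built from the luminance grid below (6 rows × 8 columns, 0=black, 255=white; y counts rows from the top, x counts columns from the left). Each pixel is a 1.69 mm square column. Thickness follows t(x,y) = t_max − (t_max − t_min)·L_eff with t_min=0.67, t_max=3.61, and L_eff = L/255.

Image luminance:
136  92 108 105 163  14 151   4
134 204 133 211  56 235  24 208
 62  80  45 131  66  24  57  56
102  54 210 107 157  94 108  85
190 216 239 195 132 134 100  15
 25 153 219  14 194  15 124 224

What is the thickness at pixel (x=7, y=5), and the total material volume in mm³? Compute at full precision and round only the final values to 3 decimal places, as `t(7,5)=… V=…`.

t(7,5)=1.027 V=310.337

span = t_max - t_min = 3.61 - 0.67 = 2.940
L(7,5) = 224, L_eff = 224/255 = 0.878431
t(7,5) = 3.61 - 2.940·0.878431 = 1.027
Σt over all 6·8 pixels = 92359/850 ≈ 108.6576471
V = pitch²·Σt = 1.69²·92359/850 = 310.337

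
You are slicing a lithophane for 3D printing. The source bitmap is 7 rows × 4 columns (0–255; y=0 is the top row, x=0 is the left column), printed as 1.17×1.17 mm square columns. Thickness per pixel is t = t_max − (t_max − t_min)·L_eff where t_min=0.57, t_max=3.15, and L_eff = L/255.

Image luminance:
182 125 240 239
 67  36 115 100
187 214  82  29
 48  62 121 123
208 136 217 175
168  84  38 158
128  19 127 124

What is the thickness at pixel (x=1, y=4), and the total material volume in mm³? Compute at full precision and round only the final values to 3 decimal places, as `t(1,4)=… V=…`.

t(1,4)=1.774 V=71.542

span = t_max - t_min = 3.15 - 0.57 = 2.580
L(1,4) = 136, L_eff = 136/255 = 0.533333
t(1,4) = 3.15 - 2.580·0.533333 = 1.774
Σt over all 7·4 pixels = 111057/2125 ≈ 52.2621176
V = pitch²·Σt = 1.17²·111057/2125 = 71.542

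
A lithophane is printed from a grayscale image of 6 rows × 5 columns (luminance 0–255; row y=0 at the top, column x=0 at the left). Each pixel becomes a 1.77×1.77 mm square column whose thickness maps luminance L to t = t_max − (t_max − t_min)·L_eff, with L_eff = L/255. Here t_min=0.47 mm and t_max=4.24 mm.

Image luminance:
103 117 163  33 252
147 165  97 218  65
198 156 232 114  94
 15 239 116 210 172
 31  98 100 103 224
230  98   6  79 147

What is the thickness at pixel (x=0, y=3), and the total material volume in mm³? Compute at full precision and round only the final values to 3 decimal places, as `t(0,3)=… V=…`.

span = t_max - t_min = 4.24 - 0.47 = 3.770
L(0,3) = 15, L_eff = 15/255 = 0.058824
t(0,3) = 4.24 - 3.770·0.058824 = 4.018
Σt over all 6·5 pixels = 863653/12750 ≈ 67.7374902
V = pitch²·Σt = 1.77²·863653/12750 = 212.215

t(0,3)=4.018 V=212.215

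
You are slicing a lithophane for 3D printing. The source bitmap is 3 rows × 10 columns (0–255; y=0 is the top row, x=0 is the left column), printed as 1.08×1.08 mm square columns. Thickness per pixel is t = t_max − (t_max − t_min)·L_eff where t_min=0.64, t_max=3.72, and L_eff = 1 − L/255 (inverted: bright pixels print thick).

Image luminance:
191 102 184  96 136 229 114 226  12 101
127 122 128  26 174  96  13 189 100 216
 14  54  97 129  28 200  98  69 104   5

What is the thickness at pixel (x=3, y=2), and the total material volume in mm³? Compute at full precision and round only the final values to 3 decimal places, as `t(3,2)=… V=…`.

t(3,2)=2.198 V=70.013

span = t_max - t_min = 3.72 - 0.64 = 3.080
L(3,2) = 129, L_eff = 1 - 129/255 = 0.494118 (inverted)
t(3,2) = 3.72 - 3.080·0.494118 = 2.198
Σt over all 3·10 pixels = 76532/1275 ≈ 60.0250980
V = pitch²·Σt = 1.08²·76532/1275 = 70.013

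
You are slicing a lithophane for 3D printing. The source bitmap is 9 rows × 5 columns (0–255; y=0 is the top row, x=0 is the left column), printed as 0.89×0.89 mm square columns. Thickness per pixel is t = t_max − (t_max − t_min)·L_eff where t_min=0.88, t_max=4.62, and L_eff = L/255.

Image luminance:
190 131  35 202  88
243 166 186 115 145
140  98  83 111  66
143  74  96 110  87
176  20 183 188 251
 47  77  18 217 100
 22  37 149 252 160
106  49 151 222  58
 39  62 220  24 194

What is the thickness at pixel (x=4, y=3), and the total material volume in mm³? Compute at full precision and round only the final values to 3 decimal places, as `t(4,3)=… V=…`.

t(4,3)=3.344 V=100.421

span = t_max - t_min = 4.62 - 0.88 = 3.740
L(4,3) = 87, L_eff = 87/255 = 0.341176
t(4,3) = 4.62 - 3.740·0.341176 = 3.344
Σt over all 9·5 pixels = 47542/375 ≈ 126.7786667
V = pitch²·Σt = 0.89²·47542/375 = 100.421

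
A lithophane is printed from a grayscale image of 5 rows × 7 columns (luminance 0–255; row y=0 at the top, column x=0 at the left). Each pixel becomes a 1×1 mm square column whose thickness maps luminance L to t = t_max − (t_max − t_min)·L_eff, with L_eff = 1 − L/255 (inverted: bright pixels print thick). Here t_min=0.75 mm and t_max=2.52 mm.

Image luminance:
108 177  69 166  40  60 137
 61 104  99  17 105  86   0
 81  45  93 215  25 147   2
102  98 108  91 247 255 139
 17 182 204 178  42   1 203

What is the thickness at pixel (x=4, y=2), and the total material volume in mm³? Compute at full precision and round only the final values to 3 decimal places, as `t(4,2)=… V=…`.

span = t_max - t_min = 2.52 - 0.75 = 1.770
L(4,2) = 25, L_eff = 1 - 25/255 = 0.901961 (inverted)
t(4,2) = 2.52 - 1.770·0.901961 = 0.924
Σt over all 5·7 pixels = 441661/8500 ≈ 51.9601176
V = pitch²·Σt = 1²·441661/8500 = 51.960

t(4,2)=0.924 V=51.960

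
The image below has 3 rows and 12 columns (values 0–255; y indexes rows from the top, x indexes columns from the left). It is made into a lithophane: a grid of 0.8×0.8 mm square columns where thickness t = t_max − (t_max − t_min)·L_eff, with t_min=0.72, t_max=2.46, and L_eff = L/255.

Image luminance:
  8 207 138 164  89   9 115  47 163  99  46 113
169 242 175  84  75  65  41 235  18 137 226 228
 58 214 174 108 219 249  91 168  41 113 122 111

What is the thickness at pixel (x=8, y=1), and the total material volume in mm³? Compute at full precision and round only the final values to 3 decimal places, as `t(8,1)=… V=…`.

span = t_max - t_min = 2.46 - 0.72 = 1.740
L(8,1) = 18, L_eff = 18/255 = 0.070588
t(8,1) = 2.46 - 1.740·0.070588 = 2.337
Σt over all 3·12 pixels = 244111/4250 ≈ 57.4378824
V = pitch²·Σt = 0.8²·244111/4250 = 36.760

t(8,1)=2.337 V=36.760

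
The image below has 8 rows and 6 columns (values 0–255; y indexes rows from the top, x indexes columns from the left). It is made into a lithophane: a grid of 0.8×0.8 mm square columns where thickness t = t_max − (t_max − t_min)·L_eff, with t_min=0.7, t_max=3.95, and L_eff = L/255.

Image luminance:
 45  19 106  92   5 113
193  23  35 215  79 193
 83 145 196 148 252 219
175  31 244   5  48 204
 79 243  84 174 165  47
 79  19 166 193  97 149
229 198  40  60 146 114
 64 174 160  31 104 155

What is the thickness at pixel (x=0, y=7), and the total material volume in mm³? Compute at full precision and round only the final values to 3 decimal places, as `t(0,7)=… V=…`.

span = t_max - t_min = 3.95 - 0.7 = 3.250
L(0,7) = 64, L_eff = 64/255 = 0.250980
t(0,7) = 3.95 - 3.250·0.250980 = 3.134
Σt over all 8·6 pixels = 19583/170 ≈ 115.1941176
V = pitch²·Σt = 0.8²·19583/170 = 73.724

t(0,7)=3.134 V=73.724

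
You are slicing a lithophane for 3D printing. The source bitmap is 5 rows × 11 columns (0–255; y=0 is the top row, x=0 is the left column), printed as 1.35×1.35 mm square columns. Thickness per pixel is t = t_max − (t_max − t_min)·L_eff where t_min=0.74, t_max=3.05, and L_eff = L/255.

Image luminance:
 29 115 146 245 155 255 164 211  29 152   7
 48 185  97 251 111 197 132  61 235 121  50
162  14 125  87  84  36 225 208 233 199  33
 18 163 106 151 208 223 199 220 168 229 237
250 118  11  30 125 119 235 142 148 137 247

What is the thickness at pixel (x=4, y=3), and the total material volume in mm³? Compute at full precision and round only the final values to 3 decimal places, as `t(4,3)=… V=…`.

span = t_max - t_min = 3.05 - 0.74 = 2.310
L(4,3) = 208, L_eff = 208/255 = 0.815686
t(4,3) = 3.05 - 2.310·0.815686 = 1.166
Σt over all 5·11 pixels = 818653/8500 ≈ 96.3121176
V = pitch²·Σt = 1.35²·818653/8500 = 175.529

t(4,3)=1.166 V=175.529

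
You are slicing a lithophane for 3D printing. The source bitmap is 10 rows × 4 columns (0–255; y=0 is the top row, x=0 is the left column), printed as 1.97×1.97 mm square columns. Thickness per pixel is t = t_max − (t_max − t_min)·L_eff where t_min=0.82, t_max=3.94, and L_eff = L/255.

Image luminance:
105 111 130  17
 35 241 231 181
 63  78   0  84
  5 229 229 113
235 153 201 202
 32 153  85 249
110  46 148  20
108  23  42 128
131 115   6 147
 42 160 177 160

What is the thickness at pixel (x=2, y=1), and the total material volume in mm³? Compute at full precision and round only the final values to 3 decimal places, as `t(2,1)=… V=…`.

t(2,1)=1.114 V=387.268

span = t_max - t_min = 3.94 - 0.82 = 3.120
L(2,1) = 231, L_eff = 231/255 = 0.905882
t(2,1) = 3.94 - 3.120·0.905882 = 1.114
Σt over all 10·4 pixels = 8482/85 ≈ 99.7882353
V = pitch²·Σt = 1.97²·8482/85 = 387.268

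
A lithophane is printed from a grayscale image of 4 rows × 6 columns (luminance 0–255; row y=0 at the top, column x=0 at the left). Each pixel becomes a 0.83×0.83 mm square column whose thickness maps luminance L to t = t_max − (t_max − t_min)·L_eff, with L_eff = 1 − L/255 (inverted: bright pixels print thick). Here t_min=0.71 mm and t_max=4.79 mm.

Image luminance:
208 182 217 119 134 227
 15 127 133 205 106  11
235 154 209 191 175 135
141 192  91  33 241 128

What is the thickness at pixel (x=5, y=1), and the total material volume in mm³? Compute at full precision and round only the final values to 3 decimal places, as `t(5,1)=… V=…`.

t(5,1)=0.886 V=51.519

span = t_max - t_min = 4.79 - 0.71 = 4.080
L(5,1) = 11, L_eff = 1 - 11/255 = 0.956863 (inverted)
t(5,1) = 4.79 - 4.080·0.956863 = 0.886
Σt over all 4·6 pixels = 74.784
V = pitch²·Σt = 0.83²·74.784 = 51.519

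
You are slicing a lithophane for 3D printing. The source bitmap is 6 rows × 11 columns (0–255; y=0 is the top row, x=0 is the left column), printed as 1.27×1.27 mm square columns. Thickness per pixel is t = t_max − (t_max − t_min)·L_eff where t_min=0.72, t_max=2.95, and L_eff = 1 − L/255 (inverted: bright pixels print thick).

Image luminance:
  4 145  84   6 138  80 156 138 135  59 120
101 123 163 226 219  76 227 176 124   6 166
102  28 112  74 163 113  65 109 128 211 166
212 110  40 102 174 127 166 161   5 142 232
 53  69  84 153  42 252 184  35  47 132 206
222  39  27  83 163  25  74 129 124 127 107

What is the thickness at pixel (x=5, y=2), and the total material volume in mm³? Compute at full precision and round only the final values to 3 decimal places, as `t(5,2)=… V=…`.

span = t_max - t_min = 2.95 - 0.72 = 2.230
L(5,2) = 113, L_eff = 1 - 113/255 = 0.556863 (inverted)
t(5,2) = 2.95 - 2.230·0.556863 = 1.708
Σt over all 6·11 pixels = 983051/8500 ≈ 115.6530588
V = pitch²·Σt = 1.27²·983051/8500 = 186.537

t(5,2)=1.708 V=186.537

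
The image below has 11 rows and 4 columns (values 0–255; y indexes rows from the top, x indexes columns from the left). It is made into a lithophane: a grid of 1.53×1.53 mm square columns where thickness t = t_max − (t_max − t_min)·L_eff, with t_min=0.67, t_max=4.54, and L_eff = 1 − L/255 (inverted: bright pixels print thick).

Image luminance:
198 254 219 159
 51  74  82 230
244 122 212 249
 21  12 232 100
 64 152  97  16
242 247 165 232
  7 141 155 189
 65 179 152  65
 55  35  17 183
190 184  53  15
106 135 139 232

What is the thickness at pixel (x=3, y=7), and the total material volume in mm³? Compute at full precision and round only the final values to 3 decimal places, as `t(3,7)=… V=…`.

t(3,7)=1.656 V=281.139

span = t_max - t_min = 4.54 - 0.67 = 3.870
L(3,7) = 65, L_eff = 1 - 65/255 = 0.745098 (inverted)
t(3,7) = 4.54 - 3.870·0.745098 = 1.656
Σt over all 11·4 pixels = 1020839/8500 ≈ 120.0987059
V = pitch²·Σt = 1.53²·1020839/8500 = 281.139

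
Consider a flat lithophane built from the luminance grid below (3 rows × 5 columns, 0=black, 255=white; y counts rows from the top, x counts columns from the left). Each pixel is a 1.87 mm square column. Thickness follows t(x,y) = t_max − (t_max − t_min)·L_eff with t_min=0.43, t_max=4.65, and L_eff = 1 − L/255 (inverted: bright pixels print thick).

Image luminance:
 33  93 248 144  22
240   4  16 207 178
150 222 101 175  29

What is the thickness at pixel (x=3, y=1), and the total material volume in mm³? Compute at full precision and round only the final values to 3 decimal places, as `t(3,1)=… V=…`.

span = t_max - t_min = 4.65 - 0.43 = 4.220
L(3,1) = 207, L_eff = 1 - 207/255 = 0.188235 (inverted)
t(3,1) = 4.65 - 4.220·0.188235 = 3.856
Σt over all 3·5 pixels = 950239/25500 ≈ 37.2642745
V = pitch²·Σt = 1.87²·950239/25500 = 130.309

t(3,1)=3.856 V=130.309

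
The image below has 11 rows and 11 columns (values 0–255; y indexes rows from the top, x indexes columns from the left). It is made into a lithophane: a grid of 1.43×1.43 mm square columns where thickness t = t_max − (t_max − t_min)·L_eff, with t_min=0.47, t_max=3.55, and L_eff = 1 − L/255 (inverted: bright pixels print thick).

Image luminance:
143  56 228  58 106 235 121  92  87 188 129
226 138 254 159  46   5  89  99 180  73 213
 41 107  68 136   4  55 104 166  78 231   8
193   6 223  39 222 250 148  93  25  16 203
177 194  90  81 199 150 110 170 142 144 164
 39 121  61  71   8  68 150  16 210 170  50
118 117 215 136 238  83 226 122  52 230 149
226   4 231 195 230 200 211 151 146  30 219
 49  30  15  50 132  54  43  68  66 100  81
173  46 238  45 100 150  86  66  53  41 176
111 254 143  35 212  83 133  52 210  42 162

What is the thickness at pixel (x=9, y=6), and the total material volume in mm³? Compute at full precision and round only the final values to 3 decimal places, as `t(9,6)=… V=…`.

t(9,6)=3.248 V=480.705

span = t_max - t_min = 3.55 - 0.47 = 3.080
L(9,6) = 230, L_eff = 1 - 230/255 = 0.098039 (inverted)
t(9,6) = 3.55 - 3.080·0.098039 = 3.248
Σt over all 11·11 pixels = 1998139/8500 ≈ 235.0751765
V = pitch²·Σt = 1.43²·1998139/8500 = 480.705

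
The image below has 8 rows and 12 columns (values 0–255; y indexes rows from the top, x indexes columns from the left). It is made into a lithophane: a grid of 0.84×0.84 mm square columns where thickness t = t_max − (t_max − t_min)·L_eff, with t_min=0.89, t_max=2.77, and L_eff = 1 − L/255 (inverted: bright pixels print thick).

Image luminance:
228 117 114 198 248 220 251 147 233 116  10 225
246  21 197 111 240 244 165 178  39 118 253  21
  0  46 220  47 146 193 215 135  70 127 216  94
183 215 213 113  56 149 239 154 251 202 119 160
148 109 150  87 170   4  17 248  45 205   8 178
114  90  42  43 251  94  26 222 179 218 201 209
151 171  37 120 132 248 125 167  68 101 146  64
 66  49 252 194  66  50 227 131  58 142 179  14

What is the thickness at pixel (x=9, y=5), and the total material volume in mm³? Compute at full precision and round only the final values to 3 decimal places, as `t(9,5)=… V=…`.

span = t_max - t_min = 2.77 - 0.89 = 1.880
L(9,5) = 218, L_eff = 1 - 218/255 = 0.145098 (inverted)
t(9,5) = 2.77 - 1.880·0.145098 = 2.497
Σt over all 8·12 pixels = 1180073/6375 ≈ 185.1094902
V = pitch²·Σt = 0.84²·1180073/6375 = 130.613

t(9,5)=2.497 V=130.613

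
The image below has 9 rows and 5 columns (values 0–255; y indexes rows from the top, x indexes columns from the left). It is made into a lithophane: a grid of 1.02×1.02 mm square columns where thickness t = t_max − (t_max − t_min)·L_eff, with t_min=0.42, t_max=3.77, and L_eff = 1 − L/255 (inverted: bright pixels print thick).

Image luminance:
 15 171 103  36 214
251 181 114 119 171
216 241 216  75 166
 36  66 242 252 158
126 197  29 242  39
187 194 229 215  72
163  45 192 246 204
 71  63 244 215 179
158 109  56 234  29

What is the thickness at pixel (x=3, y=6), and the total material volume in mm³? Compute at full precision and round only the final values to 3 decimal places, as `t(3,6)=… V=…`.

span = t_max - t_min = 3.77 - 0.42 = 3.350
L(3,6) = 246, L_eff = 1 - 246/255 = 0.035294 (inverted)
t(3,6) = 3.77 - 3.350·0.035294 = 3.652
Σt over all 9·5 pixels = 550717/5100 ≈ 107.9837255
V = pitch²·Σt = 1.02²·550717/5100 = 112.346

t(3,6)=3.652 V=112.346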